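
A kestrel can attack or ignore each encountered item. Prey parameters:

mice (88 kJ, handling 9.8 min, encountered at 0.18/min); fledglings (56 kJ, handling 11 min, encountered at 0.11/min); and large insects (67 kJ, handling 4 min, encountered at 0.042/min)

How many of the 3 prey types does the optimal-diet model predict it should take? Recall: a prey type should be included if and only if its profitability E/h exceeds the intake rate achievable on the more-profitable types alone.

2

Rank by E/h (kJ/min): large insects 16.8, mice 8.98, fledglings 5.09. Include each in turn until the next type's E/h falls below the running intake rate.
Rate on top 1: 2.409. mice: 8.98 > 2.409 → include.
Rate on top 2: 6.362. fledglings: 5.09 < 6.362 → exclude; stop.
Optimal diet: large insects, mice — 2 of 3 types.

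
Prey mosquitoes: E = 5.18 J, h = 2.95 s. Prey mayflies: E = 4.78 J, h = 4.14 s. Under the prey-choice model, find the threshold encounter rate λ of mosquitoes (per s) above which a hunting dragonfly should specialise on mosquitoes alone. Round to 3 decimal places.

0.651 per s

At the threshold, the rate on mosquitoes alone equals the profitability of mayflies: λ·5.18/(1 + λ·2.95) = 4.78/4.14 = 1.155.
Rearranging, λ(5.18 − 1.155×2.95) = 1.155, so λ = 1.155/1.774 = 0.6509 per s.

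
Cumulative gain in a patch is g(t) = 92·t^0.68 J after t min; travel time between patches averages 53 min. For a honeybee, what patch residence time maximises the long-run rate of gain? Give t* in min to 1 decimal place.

Maximise g(t)/(T+t): set derivative to zero → g'(t)(T+t) = g(t).
g'(t) = 0.68·92·t^-0.32. Setting 0.68·92·t^-0.32 = 92·t^0.68/(53+t) gives 0.68(53+t) = t, so 0.32·t = 0.68×53.
t* = 0.68×53/0.32 = 112.6 min.

112.6 min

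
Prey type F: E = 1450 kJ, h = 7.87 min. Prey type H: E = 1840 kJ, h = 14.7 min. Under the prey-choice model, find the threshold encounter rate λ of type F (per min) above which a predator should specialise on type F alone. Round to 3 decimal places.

0.269 per min

The zero-one rule: include type H iff E₂/h₂ > λE₁/(1+λh₁). Equality gives the switch point.
λE₁h₂ = E₂ + λE₂h₁ ⇒ λ = E₂/(E₁h₂ − E₂h₁) = 1840/(2.132e+04 − 1.448e+04) = 0.2692 per min.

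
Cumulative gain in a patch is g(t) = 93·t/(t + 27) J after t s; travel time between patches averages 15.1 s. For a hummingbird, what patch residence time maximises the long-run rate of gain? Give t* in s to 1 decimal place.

20.2 s

Optimal t* satisfies g'(t*) = g(t*)/(T + t*).
g'(t) = 93·27/(t + 27)². Setting 93·27/(t+27)² = 93t/[(t+27)(15.1+t)] gives 27(15.1+t) = t(t+27), so t² = 27×15.1 = 407.7.
t* = √407.7 = 20.19 s.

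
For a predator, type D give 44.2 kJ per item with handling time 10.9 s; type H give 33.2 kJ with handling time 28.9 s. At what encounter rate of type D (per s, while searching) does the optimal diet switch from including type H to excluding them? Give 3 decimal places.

The zero-one rule: include type H iff E₂/h₂ > λE₁/(1+λh₁). Equality gives the switch point.
λE₁h₂ = E₂ + λE₂h₁ ⇒ λ = E₂/(E₁h₂ − E₂h₁) = 33.2/(1277 − 361.9) = 0.03626 per s.

0.036 per s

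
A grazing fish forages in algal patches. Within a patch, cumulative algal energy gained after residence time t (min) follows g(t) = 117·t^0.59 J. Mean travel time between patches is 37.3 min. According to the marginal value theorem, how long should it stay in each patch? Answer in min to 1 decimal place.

By the marginal value theorem, leave when the instantaneous gain rate g'(t) equals the habitat-wide average g(t)/(T + t).
g'(t) = 0.59·117·t^-0.41. Setting 0.59·117·t^-0.41 = 117·t^0.59/(37.3+t) gives 0.59(37.3+t) = t, so 0.41·t = 0.59×37.3.
t* = 0.59×37.3/0.41 = 53.68 min.

53.7 min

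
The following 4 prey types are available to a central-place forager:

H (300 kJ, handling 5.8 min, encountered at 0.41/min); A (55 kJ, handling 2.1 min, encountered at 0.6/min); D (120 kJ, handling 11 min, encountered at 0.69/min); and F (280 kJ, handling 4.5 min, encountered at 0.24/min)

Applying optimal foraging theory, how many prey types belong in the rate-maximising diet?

Profitabilities (E/h, kJ/min): F 62.2, H 51.7, A 26.2, D 10.9. Add prey in this order while the next type's profitability exceeds the intake rate on those already taken.
Rate on top 1: 32.31. H: 51.7 > 32.31 → include.
Rate on top 2: 42.66. A: 26.2 < 42.66 → exclude; stop.
Optimal diet: F, H — 2 of 4 types.

2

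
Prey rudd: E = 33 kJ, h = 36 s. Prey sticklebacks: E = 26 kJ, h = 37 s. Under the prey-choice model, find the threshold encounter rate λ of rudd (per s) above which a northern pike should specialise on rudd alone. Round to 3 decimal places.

Drop sticklebacks once their profitability E₂/h₂ falls below the rate achievable on rudd alone: E₂/h₂ = λE₁/(1 + λh₁).
Solve for λ: λE₁h₂ = E₂(1 + λh₁) → λ(E₁h₂ − E₂h₁) = E₂ → λ = E₂/(E₁h₂ − E₂h₁).
λ = 26/(33×37 − 26×36) = 26/285 = 0.09123 per s.

0.091 per s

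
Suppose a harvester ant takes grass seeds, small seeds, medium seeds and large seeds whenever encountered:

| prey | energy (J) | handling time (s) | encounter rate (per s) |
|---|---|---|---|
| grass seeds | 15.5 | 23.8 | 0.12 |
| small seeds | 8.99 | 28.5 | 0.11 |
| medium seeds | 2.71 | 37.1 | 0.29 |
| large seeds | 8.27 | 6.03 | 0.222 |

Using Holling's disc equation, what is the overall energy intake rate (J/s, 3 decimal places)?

R = (0.12×15.5 + 0.11×8.99 + 0.29×2.71 + 0.222×8.27) / (1 + 0.12×23.8 + 0.11×28.5 + 0.29×37.1 + 0.222×6.03) = 5.471/19.09 = 0.2866 J/s.

0.287 J/s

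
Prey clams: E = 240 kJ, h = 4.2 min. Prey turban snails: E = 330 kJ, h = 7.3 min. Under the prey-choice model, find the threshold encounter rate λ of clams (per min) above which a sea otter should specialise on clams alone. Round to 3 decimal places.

0.902 per min

The zero-one rule: include turban snails iff E₂/h₂ > λE₁/(1+λh₁). Equality gives the switch point.
λE₁h₂ = E₂ + λE₂h₁ ⇒ λ = E₂/(E₁h₂ − E₂h₁) = 330/(1752 − 1386) = 0.9016 per min.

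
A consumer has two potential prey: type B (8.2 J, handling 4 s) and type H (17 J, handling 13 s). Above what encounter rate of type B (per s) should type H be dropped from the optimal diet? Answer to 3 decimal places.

0.440 per s

At the threshold, the rate on type B alone equals the profitability of type H: λ·8.2/(1 + λ·4) = 17/13 = 1.308.
Rearranging, λ(8.2 − 1.308×4) = 1.308, so λ = 1.308/2.969 = 0.4404 per s.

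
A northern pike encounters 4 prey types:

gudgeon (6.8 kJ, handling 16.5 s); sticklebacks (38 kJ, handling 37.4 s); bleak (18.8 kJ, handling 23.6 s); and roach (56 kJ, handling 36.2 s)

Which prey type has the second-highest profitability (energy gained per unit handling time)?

sticklebacks

In descending order of E/h:
roach: 56/36.2 = 1.55 kJ/s
sticklebacks: 38/37.4 = 1.02 kJ/s
bleak: 18.8/23.6 = 0.797 kJ/s
gudgeon: 6.8/16.5 = 0.412 kJ/s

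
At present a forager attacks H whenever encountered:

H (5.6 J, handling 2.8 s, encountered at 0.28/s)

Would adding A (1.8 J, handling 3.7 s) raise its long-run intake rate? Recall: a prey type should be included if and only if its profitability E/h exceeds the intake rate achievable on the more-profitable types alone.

Current rate: (0.28×5.6)/(1 + 0.28×2.8) = 0.8789 J/s.
Profitability of A: 1.8/3.7 = 0.4865 J/s.
Since 0.4865 < R, time spent handling A is better spent searching.

No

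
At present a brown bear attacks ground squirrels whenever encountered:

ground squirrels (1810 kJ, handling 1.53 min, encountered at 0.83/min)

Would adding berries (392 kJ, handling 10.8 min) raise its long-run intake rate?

No

On ground squirrels alone, R = ΣλE/(1+Σλh) = 1502/2.27 = 661.8 kJ/min.
Profitability of berries: 392/10.8 = 36.3 kJ/min.
36.3 < 661.8, so adding berries would lower the average — exclude it.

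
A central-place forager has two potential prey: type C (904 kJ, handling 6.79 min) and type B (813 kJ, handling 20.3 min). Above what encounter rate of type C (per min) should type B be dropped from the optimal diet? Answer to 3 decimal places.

0.063 per min

At the threshold, the rate on type C alone equals the profitability of type B: λ·904/(1 + λ·6.79) = 813/20.3 = 40.05.
Rearranging, λ(904 − 40.05×6.79) = 40.05, so λ = 40.05/632.1 = 0.06336 per min.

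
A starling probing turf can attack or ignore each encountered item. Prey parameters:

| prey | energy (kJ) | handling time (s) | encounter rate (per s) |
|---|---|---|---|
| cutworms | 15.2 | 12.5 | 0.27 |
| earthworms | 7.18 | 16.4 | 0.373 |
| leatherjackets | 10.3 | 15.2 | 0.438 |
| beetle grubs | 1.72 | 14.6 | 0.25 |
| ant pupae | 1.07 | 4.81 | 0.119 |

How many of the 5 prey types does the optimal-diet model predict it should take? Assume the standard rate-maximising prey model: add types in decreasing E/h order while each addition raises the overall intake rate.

1

Rank by E/h (kJ/s): cutworms 1.22, leatherjackets 0.678, earthworms 0.438, ant pupae 0.222, beetle grubs 0.118. Include each in turn until the next type's E/h falls below the running intake rate.
Rate on top 1: 0.9381. leatherjackets: 0.678 < 0.9381 → exclude; stop.
Optimal diet: cutworms — 1 of 5 types.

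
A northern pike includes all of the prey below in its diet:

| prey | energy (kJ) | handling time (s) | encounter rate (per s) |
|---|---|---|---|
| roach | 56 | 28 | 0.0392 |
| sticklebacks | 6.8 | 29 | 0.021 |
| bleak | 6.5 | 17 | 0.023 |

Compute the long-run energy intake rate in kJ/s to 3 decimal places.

0.803 kJ/s

R = (0.0392×56 + 0.021×6.8 + 0.023×6.5) / (1 + 0.0392×28 + 0.021×29 + 0.023×17) = 2.487/3.098 = 0.803 kJ/s.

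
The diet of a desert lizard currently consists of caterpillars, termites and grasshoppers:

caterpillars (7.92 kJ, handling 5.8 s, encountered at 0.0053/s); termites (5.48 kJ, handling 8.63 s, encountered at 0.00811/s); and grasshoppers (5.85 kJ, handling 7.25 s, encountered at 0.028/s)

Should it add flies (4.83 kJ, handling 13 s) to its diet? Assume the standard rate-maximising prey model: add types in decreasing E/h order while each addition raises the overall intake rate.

Yes

Current rate: (0.0053×7.92 + 0.00811×5.48 + 0.028×5.85)/(1 + 0.0053×5.8 + 0.00811×8.63 + 0.028×7.25) = 0.1919 kJ/s.
Profitability of flies: 4.83/13 = 0.3715 kJ/s.
0.3715 > 0.1919, so adding flies raises the average — include it.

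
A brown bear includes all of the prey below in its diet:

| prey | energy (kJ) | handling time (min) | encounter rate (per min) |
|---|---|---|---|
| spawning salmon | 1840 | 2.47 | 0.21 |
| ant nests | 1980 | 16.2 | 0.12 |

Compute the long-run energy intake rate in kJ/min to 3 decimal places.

Energy encountered per unit search time: 0.21×1840 + 0.12×1980 = 624 kJ/min.
Handling time per unit search time: 0.21×2.47 + 0.12×16.2 = 2.463.
Rate = 624/(1 + 2.463) = 180.2 kJ/min.

180.206 kJ/min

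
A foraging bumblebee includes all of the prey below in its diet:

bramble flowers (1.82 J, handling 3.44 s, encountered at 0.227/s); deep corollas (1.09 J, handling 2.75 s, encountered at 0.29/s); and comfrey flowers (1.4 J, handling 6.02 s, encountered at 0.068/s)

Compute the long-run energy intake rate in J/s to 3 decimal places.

Energy encountered per unit search time: 0.227×1.82 + 0.29×1.09 + 0.068×1.4 = 0.8244 J/s.
Handling time per unit search time: 0.227×3.44 + 0.29×2.75 + 0.068×6.02 = 1.988.
Rate = 0.8244/(1 + 1.988) = 0.2759 J/s.

0.276 J/s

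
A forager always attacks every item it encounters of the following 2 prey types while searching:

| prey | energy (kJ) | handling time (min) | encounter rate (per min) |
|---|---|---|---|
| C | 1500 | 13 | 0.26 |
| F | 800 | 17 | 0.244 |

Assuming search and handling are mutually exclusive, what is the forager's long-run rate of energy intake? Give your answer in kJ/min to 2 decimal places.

68.62 kJ/min

R = (0.26×1500 + 0.244×800) / (1 + 0.26×13 + 0.244×17) = 585.2/8.528 = 68.62 kJ/min.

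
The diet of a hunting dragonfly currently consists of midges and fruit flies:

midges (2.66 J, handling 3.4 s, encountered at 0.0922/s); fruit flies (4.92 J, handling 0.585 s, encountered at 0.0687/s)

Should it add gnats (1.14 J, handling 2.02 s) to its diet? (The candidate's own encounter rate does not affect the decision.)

Current rate: (0.0922×2.66 + 0.0687×4.92)/(1 + 0.0922×3.4 + 0.0687×0.585) = 0.4309 J/s.
Profitability of gnats: 1.14/2.02 = 0.5644 J/s.
0.5644 > 0.4309, so adding gnats raises the average — include it.

Yes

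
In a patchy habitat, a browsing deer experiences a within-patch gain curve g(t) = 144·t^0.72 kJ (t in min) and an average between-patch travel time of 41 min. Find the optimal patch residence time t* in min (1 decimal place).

105.4 min

Maximise g(t)/(T+t): set derivative to zero → g'(t)(T+t) = g(t).
g'(t) = 0.72·144·t^-0.28. Setting 0.72·144·t^-0.28 = 144·t^0.72/(41+t) gives 0.72(41+t) = t, so 0.28·t = 0.72×41.
t* = 0.72×41/0.28 = 105.4 min.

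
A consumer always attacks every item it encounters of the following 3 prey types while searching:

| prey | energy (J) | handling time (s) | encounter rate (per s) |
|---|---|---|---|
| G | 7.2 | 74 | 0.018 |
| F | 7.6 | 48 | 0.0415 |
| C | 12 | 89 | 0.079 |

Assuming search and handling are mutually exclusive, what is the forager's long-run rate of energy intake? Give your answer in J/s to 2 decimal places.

0.12 J/s

R = (0.018×7.2 + 0.0415×7.6 + 0.079×12) / (1 + 0.018×74 + 0.0415×48 + 0.079×89) = 1.393/11.36 = 0.1227 J/s.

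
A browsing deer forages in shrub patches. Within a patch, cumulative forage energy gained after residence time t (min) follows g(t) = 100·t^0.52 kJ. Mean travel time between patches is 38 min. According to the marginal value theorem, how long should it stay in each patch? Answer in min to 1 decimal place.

41.2 min

Maximise g(t)/(T+t): set derivative to zero → g'(t)(T+t) = g(t).
g'(t) = 0.52·100·t^-0.48. Setting 0.52·100·t^-0.48 = 100·t^0.52/(38+t) gives 0.52(38+t) = t, so 0.48·t = 0.52×38.
t* = 0.52×38/0.48 = 41.17 min.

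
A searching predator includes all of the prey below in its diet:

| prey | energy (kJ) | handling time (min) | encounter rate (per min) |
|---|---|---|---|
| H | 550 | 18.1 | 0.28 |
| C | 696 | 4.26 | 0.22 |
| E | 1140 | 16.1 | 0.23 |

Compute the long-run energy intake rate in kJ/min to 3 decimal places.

R = Σλ_iE_i / (1 + Σλ_ih_i)
Numerator: 0.28×550 + 0.22×696 + 0.23×1140 = 569.3
Denominator: 1 + 0.28×18.1 + 0.22×4.26 + 0.23×16.1 = 10.71
R = 569.3/10.71 = 53.17 kJ/min

53.167 kJ/min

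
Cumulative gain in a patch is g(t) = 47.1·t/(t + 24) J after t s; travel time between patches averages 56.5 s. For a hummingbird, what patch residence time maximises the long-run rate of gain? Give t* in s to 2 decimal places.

36.82 s

By the marginal value theorem, leave when the instantaneous gain rate g'(t) equals the habitat-wide average g(t)/(T + t).
g'(t) = 47.1·24/(t + 24)². Setting 47.1·24/(t+24)² = 47.1t/[(t+24)(56.5+t)] gives 24(56.5+t) = t(t+24), so t² = 24×56.5 = 1356.
t* = √1356 = 36.82 s.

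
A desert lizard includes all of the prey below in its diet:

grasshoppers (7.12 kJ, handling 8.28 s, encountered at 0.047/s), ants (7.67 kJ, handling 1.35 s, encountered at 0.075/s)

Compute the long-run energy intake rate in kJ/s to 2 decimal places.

R = Σλ_iE_i / (1 + Σλ_ih_i)
Numerator: 0.047×7.12 + 0.075×7.67 = 0.9099
Denominator: 1 + 0.047×8.28 + 0.075×1.35 = 1.49
R = 0.9099/1.49 = 0.6105 kJ/s

0.61 kJ/s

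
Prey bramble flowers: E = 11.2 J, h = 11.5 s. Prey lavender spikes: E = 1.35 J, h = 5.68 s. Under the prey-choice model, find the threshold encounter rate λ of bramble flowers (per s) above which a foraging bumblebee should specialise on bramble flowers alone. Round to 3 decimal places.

At the threshold, the rate on bramble flowers alone equals the profitability of lavender spikes: λ·11.2/(1 + λ·11.5) = 1.35/5.68 = 0.2377.
Rearranging, λ(11.2 − 0.2377×11.5) = 0.2377, so λ = 0.2377/8.467 = 0.02807 per s.

0.028 per s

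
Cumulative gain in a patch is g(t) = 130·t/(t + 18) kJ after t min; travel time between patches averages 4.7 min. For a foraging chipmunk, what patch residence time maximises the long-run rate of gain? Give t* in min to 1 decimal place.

Optimal t* satisfies g'(t*) = g(t*)/(T + t*).
g'(t) = 130·18/(t + 18)². Setting 130·18/(t+18)² = 130t/[(t+18)(4.7+t)] gives 18(4.7+t) = t(t+18), so t² = 18×4.7 = 84.6.
t* = √84.6 = 9.198 min.

9.2 min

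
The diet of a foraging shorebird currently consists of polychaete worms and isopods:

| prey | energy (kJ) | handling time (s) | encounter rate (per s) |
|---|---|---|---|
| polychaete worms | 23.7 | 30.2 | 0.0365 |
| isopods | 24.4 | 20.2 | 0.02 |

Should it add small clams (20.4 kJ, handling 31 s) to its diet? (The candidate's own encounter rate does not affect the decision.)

Yes

Intake rate on the current diet: R = (0.0365×23.7 + 0.02×24.4) / (1 + 0.0365×30.2 + 0.02×20.2) = 1.353/2.506 = 0.5399 kJ/s.
Profitability of small clams: 20.4/31 = 0.6581 kJ/s.
Since 0.6581 > R, including small clams increases the long-run rate.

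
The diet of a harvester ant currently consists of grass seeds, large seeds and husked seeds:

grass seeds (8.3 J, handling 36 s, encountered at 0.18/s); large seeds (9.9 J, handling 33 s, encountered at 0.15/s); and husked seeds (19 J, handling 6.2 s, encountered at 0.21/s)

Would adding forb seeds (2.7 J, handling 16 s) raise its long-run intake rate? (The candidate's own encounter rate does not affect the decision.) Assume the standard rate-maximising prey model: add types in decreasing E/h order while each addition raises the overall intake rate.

No

Current rate: (0.18×8.3 + 0.15×9.9 + 0.21×19)/(1 + 0.18×36 + 0.15×33 + 0.21×6.2) = 0.5075 J/s.
forb seeds: E/h = 2.7/16 = 0.1688 J/s.
Since 0.1688 < R, time spent handling forb seeds is better spent searching.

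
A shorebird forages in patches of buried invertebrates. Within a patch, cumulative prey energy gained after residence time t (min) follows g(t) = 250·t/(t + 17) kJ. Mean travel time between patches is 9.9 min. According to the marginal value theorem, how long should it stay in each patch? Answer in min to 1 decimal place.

13.0 min

Maximise g(t)/(T+t): set derivative to zero → g'(t)(T+t) = g(t).
g'(t) = 250·17/(t + 17)². Setting 250·17/(t+17)² = 250t/[(t+17)(9.9+t)] gives 17(9.9+t) = t(t+17), so t² = 17×9.9 = 168.3.
t* = √168.3 = 12.97 min.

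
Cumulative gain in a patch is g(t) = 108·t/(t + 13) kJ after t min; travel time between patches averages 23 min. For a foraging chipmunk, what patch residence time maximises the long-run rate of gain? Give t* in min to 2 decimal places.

17.29 min

By the marginal value theorem, leave when the instantaneous gain rate g'(t) equals the habitat-wide average g(t)/(T + t).
g'(t) = 108·13/(t + 13)². Setting 108·13/(t+13)² = 108t/[(t+13)(23+t)] gives 13(23+t) = t(t+13), so t² = 13×23 = 299.
t* = √299 = 17.29 min.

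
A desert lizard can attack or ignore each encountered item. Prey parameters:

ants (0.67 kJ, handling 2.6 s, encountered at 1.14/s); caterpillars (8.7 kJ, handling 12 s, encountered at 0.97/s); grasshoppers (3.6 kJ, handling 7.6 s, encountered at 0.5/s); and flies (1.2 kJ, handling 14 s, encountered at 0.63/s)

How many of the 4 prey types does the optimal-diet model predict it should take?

1

E/h in descending order: caterpillars 0.725, grasshoppers 0.474, ants 0.258, flies 0.0857 kJ/s. The optimal diet is the largest prefix of this list for which every included type satisfies E_i/h_i > R on the types above it.
Rate on top 1: 0.6676. grasshoppers: 0.474 < 0.6676 → exclude; stop.
Optimal diet: caterpillars — 1 of 4 types.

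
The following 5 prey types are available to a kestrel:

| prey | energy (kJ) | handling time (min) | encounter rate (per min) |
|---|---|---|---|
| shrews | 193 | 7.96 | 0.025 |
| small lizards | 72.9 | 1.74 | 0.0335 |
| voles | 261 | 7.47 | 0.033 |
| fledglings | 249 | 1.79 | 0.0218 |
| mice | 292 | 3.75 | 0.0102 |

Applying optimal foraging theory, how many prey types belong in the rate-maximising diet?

5

Profitabilities (E/h, kJ/min): fledglings 139, mice 77.9, small lizards 41.9, voles 34.9, shrews 24.2. Add prey in this order while the next type's profitability exceeds the intake rate on those already taken.
Rate on top 1: 5.224. mice: 77.9 > 5.224 → include.
Rate on top 2: 7.804. small lizards: 41.9 > 7.804 → include.
Rate on top 3: 9.554. voles: 34.9 > 9.554 → include.
Rate on top 4: 14.08. shrews: 24.2 > 14.08 → include.
Optimal diet: fledglings, mice, small lizards, voles, shrews — 5 of 5 types.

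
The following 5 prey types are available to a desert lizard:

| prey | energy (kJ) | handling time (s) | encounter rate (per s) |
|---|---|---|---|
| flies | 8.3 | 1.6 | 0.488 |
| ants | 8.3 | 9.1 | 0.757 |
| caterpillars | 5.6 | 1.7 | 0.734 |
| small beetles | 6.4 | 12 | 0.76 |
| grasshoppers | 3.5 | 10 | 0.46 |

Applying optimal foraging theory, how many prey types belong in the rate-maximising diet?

E/h in descending order: flies 5.19, caterpillars 3.29, ants 0.912, small beetles 0.533, grasshoppers 0.35 kJ/s. The optimal diet is the largest prefix of this list for which every included type satisfies E_i/h_i > R on the types above it.
Rate on top 1: 2.274. caterpillars: 3.29 > 2.274 → include.
Rate on top 2: 2.695. ants: 0.912 < 2.695 → exclude; stop.
Optimal diet: flies, caterpillars — 2 of 5 types.

2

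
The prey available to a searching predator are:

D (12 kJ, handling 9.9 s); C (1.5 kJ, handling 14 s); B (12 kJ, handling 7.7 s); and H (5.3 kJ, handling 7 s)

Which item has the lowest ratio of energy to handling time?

In descending order of E/h:
B: 12/7.7 = 1.56 kJ/s
D: 12/9.9 = 1.21 kJ/s
H: 5.3/7 = 0.757 kJ/s
C: 1.5/14 = 0.107 kJ/s

C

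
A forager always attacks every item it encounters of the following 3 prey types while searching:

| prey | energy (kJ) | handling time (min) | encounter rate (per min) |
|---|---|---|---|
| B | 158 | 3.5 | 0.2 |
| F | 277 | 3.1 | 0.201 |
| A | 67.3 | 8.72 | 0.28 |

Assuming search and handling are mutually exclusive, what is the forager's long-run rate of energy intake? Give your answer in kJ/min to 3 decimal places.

R = Σλ_iE_i / (1 + Σλ_ih_i)
Numerator: 0.2×158 + 0.201×277 + 0.28×67.3 = 106.1
Denominator: 1 + 0.2×3.5 + 0.201×3.1 + 0.28×8.72 = 4.765
R = 106.1/4.765 = 22.27 kJ/min

22.272 kJ/min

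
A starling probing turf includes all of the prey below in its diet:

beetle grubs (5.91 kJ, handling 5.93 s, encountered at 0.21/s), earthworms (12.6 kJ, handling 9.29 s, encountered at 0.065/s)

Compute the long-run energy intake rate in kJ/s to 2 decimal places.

Energy encountered per unit search time: 0.21×5.91 + 0.065×12.6 = 2.06 kJ/s.
Handling time per unit search time: 0.21×5.93 + 0.065×9.29 = 1.849.
Rate = 2.06/(1 + 1.849) = 0.7231 kJ/s.

0.72 kJ/s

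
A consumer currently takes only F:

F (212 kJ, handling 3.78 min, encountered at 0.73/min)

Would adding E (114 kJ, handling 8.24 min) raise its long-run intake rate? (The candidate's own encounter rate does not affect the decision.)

No

Intake rate on the current diet: R = (0.73×212) / (1 + 0.73×3.78) = 154.8/3.759 = 41.17 kJ/min.
E: E/h = 114/8.24 = 13.83 kJ/min.
13.83 < 41.17, so adding E would lower the average — exclude it.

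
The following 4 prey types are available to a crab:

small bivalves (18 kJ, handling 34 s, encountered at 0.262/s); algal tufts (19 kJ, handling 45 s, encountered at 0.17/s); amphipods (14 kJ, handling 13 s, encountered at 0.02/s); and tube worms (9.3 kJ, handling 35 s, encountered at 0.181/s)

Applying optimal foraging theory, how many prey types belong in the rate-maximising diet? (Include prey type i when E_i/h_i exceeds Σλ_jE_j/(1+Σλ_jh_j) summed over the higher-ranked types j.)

2

E/h in descending order: amphipods 1.08, small bivalves 0.529, algal tufts 0.422, tube worms 0.266 kJ/s. The optimal diet is the largest prefix of this list for which every included type satisfies E_i/h_i > R on the types above it.
Rate on top 1: 0.2222. small bivalves: 0.529 > 0.2222 → include.
Rate on top 2: 0.4913. algal tufts: 0.422 < 0.4913 → exclude; stop.
Optimal diet: amphipods, small bivalves — 2 of 4 types.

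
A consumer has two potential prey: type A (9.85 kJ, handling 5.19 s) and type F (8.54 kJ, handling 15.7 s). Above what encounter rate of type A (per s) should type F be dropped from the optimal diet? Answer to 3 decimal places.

0.077 per s

Drop type F once their profitability E₂/h₂ falls below the rate achievable on type A alone: E₂/h₂ = λE₁/(1 + λh₁).
Solve for λ: λE₁h₂ = E₂(1 + λh₁) → λ(E₁h₂ − E₂h₁) = E₂ → λ = E₂/(E₁h₂ − E₂h₁).
λ = 8.54/(9.85×15.7 − 8.54×5.19) = 8.54/110.3 = 0.07741 per s.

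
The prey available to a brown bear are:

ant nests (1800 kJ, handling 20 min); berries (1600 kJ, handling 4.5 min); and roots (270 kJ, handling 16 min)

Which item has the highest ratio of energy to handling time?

berries

In descending order of E/h:
berries: 1600/4.5 = 356 kJ/min
ant nests: 1800/20 = 90 kJ/min
roots: 270/16 = 16.9 kJ/min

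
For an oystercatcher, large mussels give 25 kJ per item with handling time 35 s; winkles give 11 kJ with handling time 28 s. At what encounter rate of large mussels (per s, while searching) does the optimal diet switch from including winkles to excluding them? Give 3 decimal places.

Drop winkles once their profitability E₂/h₂ falls below the rate achievable on large mussels alone: E₂/h₂ = λE₁/(1 + λh₁).
Solve for λ: λE₁h₂ = E₂(1 + λh₁) → λ(E₁h₂ − E₂h₁) = E₂ → λ = E₂/(E₁h₂ − E₂h₁).
λ = 11/(25×28 − 11×35) = 11/315 = 0.03492 per s.

0.035 per s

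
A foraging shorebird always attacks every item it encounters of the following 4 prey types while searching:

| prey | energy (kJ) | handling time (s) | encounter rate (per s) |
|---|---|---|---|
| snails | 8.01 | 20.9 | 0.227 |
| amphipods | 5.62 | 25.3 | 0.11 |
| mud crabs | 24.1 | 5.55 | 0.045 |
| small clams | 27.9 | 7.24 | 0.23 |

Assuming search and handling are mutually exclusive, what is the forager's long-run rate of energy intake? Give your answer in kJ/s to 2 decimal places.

Energy encountered per unit search time: 0.227×8.01 + 0.11×5.62 + 0.045×24.1 + 0.23×27.9 = 9.938 kJ/s.
Handling time per unit search time: 0.227×20.9 + 0.11×25.3 + 0.045×5.55 + 0.23×7.24 = 9.442.
Rate = 9.938/(1 + 9.442) = 0.9517 kJ/s.

0.95 kJ/s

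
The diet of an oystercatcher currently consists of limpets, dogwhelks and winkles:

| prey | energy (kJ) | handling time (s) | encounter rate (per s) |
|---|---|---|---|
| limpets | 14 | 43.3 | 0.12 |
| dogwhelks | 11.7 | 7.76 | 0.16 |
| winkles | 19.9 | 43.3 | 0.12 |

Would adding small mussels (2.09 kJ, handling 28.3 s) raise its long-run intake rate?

On limpets, dogwhelks and winkles alone, R = ΣλE/(1+Σλh) = 5.94/12.63 = 0.4702 kJ/s.
small mussels: E/h = 2.09/28.3 = 0.07385 kJ/s.
Since 0.07385 < R, time spent handling small mussels is better spent searching.

No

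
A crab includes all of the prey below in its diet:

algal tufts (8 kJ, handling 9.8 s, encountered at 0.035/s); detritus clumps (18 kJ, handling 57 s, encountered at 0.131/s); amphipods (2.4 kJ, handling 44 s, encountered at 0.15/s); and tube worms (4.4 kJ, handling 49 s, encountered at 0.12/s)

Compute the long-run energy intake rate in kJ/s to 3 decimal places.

0.166 kJ/s

Energy encountered per unit search time: 0.035×8 + 0.131×18 + 0.15×2.4 + 0.12×4.4 = 3.526 kJ/s.
Handling time per unit search time: 0.035×9.8 + 0.131×57 + 0.15×44 + 0.12×49 = 20.29.
Rate = 3.526/(1 + 20.29) = 0.1656 kJ/s.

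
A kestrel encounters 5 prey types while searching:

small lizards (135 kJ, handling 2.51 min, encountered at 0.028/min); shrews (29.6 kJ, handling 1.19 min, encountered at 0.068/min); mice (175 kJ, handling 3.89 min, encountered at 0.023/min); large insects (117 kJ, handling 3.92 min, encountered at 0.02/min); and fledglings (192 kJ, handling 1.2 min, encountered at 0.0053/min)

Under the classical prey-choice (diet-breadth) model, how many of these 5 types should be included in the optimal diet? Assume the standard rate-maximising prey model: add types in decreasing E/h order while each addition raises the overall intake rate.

E/h in descending order: fledglings 160, small lizards 53.8, mice 45, large insects 29.8, shrews 24.9 kJ/min. The optimal diet is the largest prefix of this list for which every included type satisfies E_i/h_i > R on the types above it.
Rate on top 1: 1.011. small lizards: 53.8 > 1.011 → include.
Rate on top 2: 4.456. mice: 45 > 4.456 → include.
Rate on top 3: 7.566. large insects: 29.8 > 7.566 → include.
Rate on top 4: 8.969. shrews: 24.9 > 8.969 → include.
Optimal diet: fledglings, small lizards, mice, large insects, shrews — 5 of 5 types.

5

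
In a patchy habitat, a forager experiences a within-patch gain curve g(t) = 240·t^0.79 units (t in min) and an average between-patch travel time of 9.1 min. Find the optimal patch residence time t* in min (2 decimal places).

Optimal t* satisfies g'(t*) = g(t*)/(T + t*).
g'(t) = 0.79·240·t^-0.21. Setting 0.79·240·t^-0.21 = 240·t^0.79/(9.1+t) gives 0.79(9.1+t) = t, so 0.21·t = 0.79×9.1.
t* = 0.79×9.1/0.21 = 34.23 min.

34.23 min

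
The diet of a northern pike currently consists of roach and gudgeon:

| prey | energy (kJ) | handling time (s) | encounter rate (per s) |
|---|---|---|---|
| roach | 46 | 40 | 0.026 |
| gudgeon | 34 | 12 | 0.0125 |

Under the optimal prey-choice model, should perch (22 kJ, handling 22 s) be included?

Yes

On roach and gudgeon alone, R = ΣλE/(1+Σλh) = 1.621/2.19 = 0.7402 kJ/s.
Profitability of perch: 22/22 = 1 kJ/s.
1 > 0.7402, so adding perch raises the average — include it.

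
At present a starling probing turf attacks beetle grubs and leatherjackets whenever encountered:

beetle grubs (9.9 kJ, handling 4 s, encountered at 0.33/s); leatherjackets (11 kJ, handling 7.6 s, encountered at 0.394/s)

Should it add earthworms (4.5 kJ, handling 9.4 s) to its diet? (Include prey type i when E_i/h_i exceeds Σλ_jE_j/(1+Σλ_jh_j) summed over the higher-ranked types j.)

No

On beetle grubs and leatherjackets alone, R = ΣλE/(1+Σλh) = 7.601/5.314 = 1.43 kJ/s.
Profitability of earthworms: 4.5/9.4 = 0.4787 kJ/s.
Since 0.4787 < R, time spent handling earthworms is better spent searching.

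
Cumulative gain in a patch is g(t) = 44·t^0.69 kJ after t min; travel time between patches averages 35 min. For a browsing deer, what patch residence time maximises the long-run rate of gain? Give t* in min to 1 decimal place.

77.9 min

Optimal t* satisfies g'(t*) = g(t*)/(T + t*).
g'(t) = 0.69·44·t^-0.31. Setting 0.69·44·t^-0.31 = 44·t^0.69/(35+t) gives 0.69(35+t) = t, so 0.31·t = 0.69×35.
t* = 0.69×35/0.31 = 77.9 min.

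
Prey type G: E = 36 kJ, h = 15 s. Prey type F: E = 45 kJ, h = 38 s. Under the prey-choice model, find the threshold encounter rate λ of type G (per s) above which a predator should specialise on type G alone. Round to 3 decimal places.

0.065 per s

At the threshold, the rate on type G alone equals the profitability of type F: λ·36/(1 + λ·15) = 45/38 = 1.184.
Rearranging, λ(36 − 1.184×15) = 1.184, so λ = 1.184/18.24 = 0.06494 per s.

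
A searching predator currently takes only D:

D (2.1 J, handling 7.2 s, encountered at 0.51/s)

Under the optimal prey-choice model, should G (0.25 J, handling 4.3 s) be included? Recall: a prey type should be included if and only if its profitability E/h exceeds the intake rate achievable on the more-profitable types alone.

No

Intake rate on the current diet: R = (0.51×2.1) / (1 + 0.51×7.2) = 1.071/4.672 = 0.2292 J/s.
G: E/h = 0.25/4.3 = 0.05814 J/s.
0.05814 < 0.2292, so adding G would lower the average — exclude it.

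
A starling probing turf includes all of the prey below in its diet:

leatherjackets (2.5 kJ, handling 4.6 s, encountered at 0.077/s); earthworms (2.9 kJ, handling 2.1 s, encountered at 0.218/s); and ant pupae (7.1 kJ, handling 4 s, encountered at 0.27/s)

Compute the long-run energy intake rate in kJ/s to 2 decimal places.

0.95 kJ/s

Energy encountered per unit search time: 0.077×2.5 + 0.218×2.9 + 0.27×7.1 = 2.742 kJ/s.
Handling time per unit search time: 0.077×4.6 + 0.218×2.1 + 0.27×4 = 1.892.
Rate = 2.742/(1 + 1.892) = 0.948 kJ/s.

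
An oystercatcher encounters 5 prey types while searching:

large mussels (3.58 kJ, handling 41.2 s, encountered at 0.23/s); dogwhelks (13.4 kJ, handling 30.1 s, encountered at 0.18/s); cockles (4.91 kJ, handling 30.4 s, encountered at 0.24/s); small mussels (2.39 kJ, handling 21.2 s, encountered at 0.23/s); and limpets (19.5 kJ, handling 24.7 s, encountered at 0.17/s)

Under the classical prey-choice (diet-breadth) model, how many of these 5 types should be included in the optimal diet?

1

Rank by E/h (kJ/s): limpets 0.789, dogwhelks 0.445, cockles 0.162, small mussels 0.113, large mussels 0.0869. Include each in turn until the next type's E/h falls below the running intake rate.
Rate on top 1: 0.6376. dogwhelks: 0.445 < 0.6376 → exclude; stop.
Optimal diet: limpets — 1 of 5 types.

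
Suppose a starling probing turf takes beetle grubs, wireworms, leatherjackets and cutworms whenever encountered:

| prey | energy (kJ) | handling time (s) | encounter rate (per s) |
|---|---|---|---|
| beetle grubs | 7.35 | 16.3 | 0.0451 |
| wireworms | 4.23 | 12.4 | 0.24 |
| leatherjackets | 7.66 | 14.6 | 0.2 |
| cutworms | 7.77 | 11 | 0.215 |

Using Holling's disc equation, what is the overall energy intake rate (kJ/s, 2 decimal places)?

Energy encountered per unit search time: 0.0451×7.35 + 0.24×4.23 + 0.2×7.66 + 0.215×7.77 = 4.549 kJ/s.
Handling time per unit search time: 0.0451×16.3 + 0.24×12.4 + 0.2×14.6 + 0.215×11 = 8.996.
Rate = 4.549/(1 + 8.996) = 0.4551 kJ/s.

0.46 kJ/s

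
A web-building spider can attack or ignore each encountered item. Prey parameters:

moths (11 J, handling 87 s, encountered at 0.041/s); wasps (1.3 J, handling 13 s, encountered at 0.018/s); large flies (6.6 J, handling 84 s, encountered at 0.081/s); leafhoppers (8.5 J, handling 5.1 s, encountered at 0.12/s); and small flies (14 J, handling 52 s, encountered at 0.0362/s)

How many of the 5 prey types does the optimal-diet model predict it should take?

1

Profitabilities (E/h, J/s): leafhoppers 1.67, small flies 0.269, moths 0.126, wasps 0.1, large flies 0.0786. Add prey in this order while the next type's profitability exceeds the intake rate on those already taken.
Rate on top 1: 0.6328. small flies: 0.269 < 0.6328 → exclude; stop.
Optimal diet: leafhoppers — 1 of 5 types.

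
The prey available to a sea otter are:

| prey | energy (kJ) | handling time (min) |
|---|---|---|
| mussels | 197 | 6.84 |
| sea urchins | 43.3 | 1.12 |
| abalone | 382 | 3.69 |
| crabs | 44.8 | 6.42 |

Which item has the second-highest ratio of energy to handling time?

sea urchins

In descending order of E/h:
abalone: 382/3.69 = 104 kJ/min
sea urchins: 43.3/1.12 = 38.7 kJ/min
mussels: 197/6.84 = 28.8 kJ/min
crabs: 44.8/6.42 = 6.98 kJ/min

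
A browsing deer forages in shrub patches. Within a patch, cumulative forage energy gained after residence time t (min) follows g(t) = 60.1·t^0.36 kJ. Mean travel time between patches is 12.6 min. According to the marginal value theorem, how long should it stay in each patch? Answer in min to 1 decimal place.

Optimal t* satisfies g'(t*) = g(t*)/(T + t*).
g'(t) = 0.36·60.1·t^-0.64. Setting 0.36·60.1·t^-0.64 = 60.1·t^0.36/(12.6+t) gives 0.36(12.6+t) = t, so 0.64·t = 0.36×12.6.
t* = 0.36×12.6/0.64 = 7.087 min.

7.1 min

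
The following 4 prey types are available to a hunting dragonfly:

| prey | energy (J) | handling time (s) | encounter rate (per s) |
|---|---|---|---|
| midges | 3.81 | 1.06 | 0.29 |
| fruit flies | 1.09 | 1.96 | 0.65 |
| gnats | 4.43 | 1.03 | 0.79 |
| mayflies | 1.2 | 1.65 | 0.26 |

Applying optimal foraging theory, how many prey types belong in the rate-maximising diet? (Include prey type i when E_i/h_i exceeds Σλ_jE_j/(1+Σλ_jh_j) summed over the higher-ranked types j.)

Rank by E/h (J/s): gnats 4.3, midges 3.59, mayflies 0.727, fruit flies 0.556. Include each in turn until the next type's E/h falls below the running intake rate.
Rate on top 1: 1.93. midges: 3.59 > 1.93 → include.
Rate on top 2: 2.171. mayflies: 0.727 < 2.171 → exclude; stop.
Optimal diet: gnats, midges — 2 of 4 types.

2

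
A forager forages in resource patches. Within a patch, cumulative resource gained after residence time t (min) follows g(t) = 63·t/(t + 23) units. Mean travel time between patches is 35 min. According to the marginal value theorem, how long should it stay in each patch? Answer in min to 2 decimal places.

By the marginal value theorem, leave when the instantaneous gain rate g'(t) equals the habitat-wide average g(t)/(T + t).
g'(t) = 63·23/(t + 23)². Setting 63·23/(t+23)² = 63t/[(t+23)(35+t)] gives 23(35+t) = t(t+23), so t² = 23×35 = 805.
t* = √805 = 28.37 min.

28.37 min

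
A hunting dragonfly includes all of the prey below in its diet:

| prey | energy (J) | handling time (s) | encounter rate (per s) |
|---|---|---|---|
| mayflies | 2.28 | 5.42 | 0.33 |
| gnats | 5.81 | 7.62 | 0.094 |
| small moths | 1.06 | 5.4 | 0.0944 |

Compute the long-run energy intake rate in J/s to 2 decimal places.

0.35 J/s

R = (0.33×2.28 + 0.094×5.81 + 0.0944×1.06) / (1 + 0.33×5.42 + 0.094×7.62 + 0.0944×5.4) = 1.399/4.015 = 0.3484 J/s.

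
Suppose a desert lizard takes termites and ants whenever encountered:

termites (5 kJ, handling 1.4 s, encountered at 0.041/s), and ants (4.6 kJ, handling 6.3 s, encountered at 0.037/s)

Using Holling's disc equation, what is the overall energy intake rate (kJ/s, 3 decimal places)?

Energy encountered per unit search time: 0.041×5 + 0.037×4.6 = 0.3752 kJ/s.
Handling time per unit search time: 0.041×1.4 + 0.037×6.3 = 0.2905.
Rate = 0.3752/(1 + 0.2905) = 0.2907 kJ/s.

0.291 kJ/s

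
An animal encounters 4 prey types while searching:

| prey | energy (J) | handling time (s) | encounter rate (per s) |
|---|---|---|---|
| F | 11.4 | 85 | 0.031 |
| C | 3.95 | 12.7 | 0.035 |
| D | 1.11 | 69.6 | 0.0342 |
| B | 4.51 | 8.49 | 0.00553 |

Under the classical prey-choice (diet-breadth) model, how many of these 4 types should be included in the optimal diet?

E/h in descending order: B 0.531, C 0.311, F 0.134, D 0.0159 J/s. The optimal diet is the largest prefix of this list for which every included type satisfies E_i/h_i > R on the types above it.
Rate on top 1: 0.02382. C: 0.311 > 0.02382 → include.
Rate on top 2: 0.1094. F: 0.134 > 0.1094 → include.
Rate on top 3: 0.1252. D: 0.0159 < 0.1252 → exclude; stop.
Optimal diet: B, C, F — 3 of 4 types.

3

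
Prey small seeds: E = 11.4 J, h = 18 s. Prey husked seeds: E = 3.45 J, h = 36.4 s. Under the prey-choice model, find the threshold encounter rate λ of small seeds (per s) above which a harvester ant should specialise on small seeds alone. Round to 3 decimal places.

0.010 per s

The zero-one rule: include husked seeds iff E₂/h₂ > λE₁/(1+λh₁). Equality gives the switch point.
λE₁h₂ = E₂ + λE₂h₁ ⇒ λ = E₂/(E₁h₂ − E₂h₁) = 3.45/(415 − 62.1) = 0.009777 per s.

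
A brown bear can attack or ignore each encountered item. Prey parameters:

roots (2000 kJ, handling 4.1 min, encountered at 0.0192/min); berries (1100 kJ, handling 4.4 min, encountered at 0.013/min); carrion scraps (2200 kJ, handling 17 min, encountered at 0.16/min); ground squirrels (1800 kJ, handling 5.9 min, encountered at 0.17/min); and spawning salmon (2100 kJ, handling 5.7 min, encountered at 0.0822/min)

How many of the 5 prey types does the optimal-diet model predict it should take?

E/h in descending order: roots 488, spawning salmon 368, ground squirrels 305, berries 250, carrion scraps 129 kJ/min. The optimal diet is the largest prefix of this list for which every included type satisfies E_i/h_i > R on the types above it.
Rate on top 1: 35.6. spawning salmon: 368 > 35.6 → include.
Rate on top 2: 136.4. ground squirrels: 305 > 136.4 → include.
Rate on top 3: 202.7. berries: 250 > 202.7 → include.
Rate on top 4: 203.8. carrion scraps: 129 < 203.8 → exclude; stop.
Optimal diet: roots, spawning salmon, ground squirrels, berries — 4 of 5 types.

4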